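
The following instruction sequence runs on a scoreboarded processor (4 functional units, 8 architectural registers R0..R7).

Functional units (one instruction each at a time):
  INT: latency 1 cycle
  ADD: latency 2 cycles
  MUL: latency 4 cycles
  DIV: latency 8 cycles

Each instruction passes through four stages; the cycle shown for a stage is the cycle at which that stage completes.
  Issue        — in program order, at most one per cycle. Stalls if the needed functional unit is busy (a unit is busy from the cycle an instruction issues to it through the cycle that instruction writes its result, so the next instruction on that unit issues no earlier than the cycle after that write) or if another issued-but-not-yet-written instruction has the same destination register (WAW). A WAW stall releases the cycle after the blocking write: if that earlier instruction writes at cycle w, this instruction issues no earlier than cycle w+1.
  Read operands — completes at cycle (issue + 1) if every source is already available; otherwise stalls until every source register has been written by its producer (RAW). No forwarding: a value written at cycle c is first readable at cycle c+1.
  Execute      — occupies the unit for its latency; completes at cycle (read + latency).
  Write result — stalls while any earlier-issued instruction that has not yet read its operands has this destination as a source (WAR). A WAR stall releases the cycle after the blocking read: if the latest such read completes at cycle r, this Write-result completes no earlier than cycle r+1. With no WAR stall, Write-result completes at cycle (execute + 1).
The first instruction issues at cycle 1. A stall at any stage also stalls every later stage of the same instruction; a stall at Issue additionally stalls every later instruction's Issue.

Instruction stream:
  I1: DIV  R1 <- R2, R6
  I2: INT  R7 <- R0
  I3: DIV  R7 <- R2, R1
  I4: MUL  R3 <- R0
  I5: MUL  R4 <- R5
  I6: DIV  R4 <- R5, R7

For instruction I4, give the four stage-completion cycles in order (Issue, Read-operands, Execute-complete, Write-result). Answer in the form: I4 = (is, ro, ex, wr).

I4 = (13, 14, 18, 19)

I1: IS=1 RO=2 EX=10 WR=11
I2: IS=2 RO=3 EX=4 WR=5
I3: IS=12 RO=13 EX=21 WR=22  [struct: DIV busy until I1 writes@11]
I4: IS=13 RO=14 EX=18 WR=19
I5: IS=20 RO=21 EX=25 WR=26  [struct: MUL busy until I4 writes@19]
I6: IS=27 RO=28 EX=36 WR=37  [WAW R4: wait I5 write@26]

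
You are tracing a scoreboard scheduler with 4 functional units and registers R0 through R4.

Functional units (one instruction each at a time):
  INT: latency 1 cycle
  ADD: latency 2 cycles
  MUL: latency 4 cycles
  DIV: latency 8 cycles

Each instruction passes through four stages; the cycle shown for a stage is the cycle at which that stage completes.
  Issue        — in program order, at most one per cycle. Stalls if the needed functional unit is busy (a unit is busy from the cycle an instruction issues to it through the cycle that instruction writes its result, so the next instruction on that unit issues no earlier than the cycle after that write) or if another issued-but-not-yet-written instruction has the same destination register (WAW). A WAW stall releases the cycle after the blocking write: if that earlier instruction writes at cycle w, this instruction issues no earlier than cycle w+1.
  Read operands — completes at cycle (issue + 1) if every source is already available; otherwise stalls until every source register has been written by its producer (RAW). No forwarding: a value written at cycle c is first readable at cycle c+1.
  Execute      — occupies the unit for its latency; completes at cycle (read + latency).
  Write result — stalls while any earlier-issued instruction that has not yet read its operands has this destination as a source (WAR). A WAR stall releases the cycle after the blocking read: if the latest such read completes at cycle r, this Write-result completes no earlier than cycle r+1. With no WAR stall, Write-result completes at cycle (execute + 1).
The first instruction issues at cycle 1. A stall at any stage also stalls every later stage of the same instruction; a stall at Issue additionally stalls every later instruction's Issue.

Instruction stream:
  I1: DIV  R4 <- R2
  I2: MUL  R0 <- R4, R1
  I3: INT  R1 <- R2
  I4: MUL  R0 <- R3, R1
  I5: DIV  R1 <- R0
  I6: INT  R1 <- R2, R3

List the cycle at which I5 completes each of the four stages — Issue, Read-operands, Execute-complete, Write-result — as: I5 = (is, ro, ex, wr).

c1: issue I1 (DIV)
c2: I1 read-ops; issue I2 (MUL)
c3: issue I3 (INT)
c4: I3 read-ops
c5: I3 finished on INT
c10: I1 finished on DIV
c11: I1→R4
c12: I2 read-ops
c13: I3→R1
c16: I2 finished on MUL
c17: I2→R0
c18: issue I4 (MUL)
c19: I4 read-ops; issue I5 (DIV)
c23: I4 finished on MUL
c24: I4→R0
c25: I5 read-ops
c33: I5 finished on DIV
c34: I5→R1
c35: issue I6 (INT)
c36: I6 read-ops
c37: I6 finished on INT
c38: I6→R1

I5 = (19, 25, 33, 34)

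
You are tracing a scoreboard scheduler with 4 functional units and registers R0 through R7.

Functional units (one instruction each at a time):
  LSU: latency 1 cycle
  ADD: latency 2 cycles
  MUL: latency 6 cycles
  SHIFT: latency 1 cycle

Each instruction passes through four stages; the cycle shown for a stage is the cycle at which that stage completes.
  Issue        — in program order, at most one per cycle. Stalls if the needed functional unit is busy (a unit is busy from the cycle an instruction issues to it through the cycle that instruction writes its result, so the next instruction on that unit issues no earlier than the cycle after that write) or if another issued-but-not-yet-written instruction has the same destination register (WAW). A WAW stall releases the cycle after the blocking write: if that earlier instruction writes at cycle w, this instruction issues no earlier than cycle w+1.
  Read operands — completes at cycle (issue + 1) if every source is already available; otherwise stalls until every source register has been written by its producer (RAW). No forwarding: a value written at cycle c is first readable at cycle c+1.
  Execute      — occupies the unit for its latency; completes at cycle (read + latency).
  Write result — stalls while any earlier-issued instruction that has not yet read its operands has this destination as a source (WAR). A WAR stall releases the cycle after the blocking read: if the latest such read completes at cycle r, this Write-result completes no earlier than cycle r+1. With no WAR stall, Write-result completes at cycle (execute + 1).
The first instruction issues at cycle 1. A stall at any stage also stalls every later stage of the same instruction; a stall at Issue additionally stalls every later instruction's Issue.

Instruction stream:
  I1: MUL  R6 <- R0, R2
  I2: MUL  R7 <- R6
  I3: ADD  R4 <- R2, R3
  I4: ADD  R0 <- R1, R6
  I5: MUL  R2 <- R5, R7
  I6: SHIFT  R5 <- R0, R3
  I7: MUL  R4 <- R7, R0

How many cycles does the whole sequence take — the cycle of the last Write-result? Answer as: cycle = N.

cycle = 36

  I1 | 1 | 2 | 8 | 9
  I2 | 10 | 11 | 17 | 18   struct: MUL busy until I1 writes@9
  I3 | 11 | 12 | 14 | 15
  I4 | 16 | 17 | 19 | 20   struct: ADD busy until I3 writes@15
  I5 | 19 | 20 | 26 | 27   struct: MUL busy until I2 writes@18
  I6 | 20 | 21 | 22 | 23
  I7 | 28 | 29 | 35 | 36   struct: MUL busy until I5 writes@27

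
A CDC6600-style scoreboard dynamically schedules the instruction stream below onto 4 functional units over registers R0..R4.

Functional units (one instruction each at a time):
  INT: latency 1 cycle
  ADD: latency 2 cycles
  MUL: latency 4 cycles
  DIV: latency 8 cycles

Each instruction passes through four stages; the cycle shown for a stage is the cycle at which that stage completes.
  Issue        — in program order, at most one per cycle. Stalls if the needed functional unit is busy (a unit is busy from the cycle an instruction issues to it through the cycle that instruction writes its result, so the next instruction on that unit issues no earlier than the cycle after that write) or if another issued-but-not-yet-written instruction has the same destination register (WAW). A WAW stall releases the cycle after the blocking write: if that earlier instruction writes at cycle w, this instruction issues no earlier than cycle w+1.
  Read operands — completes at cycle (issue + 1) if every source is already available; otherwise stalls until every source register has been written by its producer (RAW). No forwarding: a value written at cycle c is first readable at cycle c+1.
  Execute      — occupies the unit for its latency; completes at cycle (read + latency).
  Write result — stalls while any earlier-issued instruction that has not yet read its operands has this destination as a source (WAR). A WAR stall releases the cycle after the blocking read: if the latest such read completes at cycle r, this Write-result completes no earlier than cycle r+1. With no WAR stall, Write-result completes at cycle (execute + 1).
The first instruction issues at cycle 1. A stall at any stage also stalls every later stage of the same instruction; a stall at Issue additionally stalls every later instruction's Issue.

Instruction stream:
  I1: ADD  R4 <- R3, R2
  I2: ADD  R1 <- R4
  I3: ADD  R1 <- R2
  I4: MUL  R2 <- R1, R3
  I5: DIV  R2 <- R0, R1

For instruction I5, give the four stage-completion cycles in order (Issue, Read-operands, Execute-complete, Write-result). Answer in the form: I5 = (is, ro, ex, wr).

I5 = (22, 23, 31, 32)

t=1  I1→ADD
t=2  I1 RO
t=4  I1 EX
t=5  I1 WR R4
t=6  I2→ADD
t=7  I2 RO
t=9  I2 EX
t=10  I2 WR R1
t=11  I3→ADD
t=12  I3 RO | I4→MUL
t=14  I3 EX
t=15  I3 WR R1
t=16  I4 RO
t=20  I4 EX
t=21  I4 WR R2
t=22  I5→DIV
t=23  I5 RO
t=31  I5 EX
t=32  I5 WR R2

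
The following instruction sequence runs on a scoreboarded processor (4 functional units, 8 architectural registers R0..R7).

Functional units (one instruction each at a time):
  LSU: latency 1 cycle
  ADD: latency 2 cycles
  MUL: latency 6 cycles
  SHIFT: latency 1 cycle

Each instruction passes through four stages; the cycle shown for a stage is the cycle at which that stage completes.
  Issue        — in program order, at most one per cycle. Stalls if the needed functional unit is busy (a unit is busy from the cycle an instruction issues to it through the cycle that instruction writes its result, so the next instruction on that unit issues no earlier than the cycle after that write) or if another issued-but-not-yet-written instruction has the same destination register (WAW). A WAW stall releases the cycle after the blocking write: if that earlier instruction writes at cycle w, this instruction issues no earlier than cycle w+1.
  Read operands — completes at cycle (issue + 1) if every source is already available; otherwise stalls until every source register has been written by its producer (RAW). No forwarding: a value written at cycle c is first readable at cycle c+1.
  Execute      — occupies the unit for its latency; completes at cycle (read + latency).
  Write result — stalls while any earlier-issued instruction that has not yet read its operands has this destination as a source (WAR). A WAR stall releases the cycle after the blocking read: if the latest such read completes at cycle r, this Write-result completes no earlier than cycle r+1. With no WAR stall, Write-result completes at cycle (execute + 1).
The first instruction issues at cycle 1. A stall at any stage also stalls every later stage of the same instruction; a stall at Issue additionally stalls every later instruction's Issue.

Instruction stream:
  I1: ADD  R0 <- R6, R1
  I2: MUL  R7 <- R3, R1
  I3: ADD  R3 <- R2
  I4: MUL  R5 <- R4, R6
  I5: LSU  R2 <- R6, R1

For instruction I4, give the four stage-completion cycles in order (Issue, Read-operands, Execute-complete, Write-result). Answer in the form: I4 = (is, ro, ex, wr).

I4 = (11, 12, 18, 19)

1) issue 1, read 2, done 4, write 5
2) issue 2, read 3, done 9, write 10
3) issue 6, read 7, done 9, write 10  <struct: ADD busy until I1 writes@5>
4) issue 11, read 12, done 18, write 19  <struct: MUL busy until I2 writes@10>
5) issue 12, read 13, done 14, write 15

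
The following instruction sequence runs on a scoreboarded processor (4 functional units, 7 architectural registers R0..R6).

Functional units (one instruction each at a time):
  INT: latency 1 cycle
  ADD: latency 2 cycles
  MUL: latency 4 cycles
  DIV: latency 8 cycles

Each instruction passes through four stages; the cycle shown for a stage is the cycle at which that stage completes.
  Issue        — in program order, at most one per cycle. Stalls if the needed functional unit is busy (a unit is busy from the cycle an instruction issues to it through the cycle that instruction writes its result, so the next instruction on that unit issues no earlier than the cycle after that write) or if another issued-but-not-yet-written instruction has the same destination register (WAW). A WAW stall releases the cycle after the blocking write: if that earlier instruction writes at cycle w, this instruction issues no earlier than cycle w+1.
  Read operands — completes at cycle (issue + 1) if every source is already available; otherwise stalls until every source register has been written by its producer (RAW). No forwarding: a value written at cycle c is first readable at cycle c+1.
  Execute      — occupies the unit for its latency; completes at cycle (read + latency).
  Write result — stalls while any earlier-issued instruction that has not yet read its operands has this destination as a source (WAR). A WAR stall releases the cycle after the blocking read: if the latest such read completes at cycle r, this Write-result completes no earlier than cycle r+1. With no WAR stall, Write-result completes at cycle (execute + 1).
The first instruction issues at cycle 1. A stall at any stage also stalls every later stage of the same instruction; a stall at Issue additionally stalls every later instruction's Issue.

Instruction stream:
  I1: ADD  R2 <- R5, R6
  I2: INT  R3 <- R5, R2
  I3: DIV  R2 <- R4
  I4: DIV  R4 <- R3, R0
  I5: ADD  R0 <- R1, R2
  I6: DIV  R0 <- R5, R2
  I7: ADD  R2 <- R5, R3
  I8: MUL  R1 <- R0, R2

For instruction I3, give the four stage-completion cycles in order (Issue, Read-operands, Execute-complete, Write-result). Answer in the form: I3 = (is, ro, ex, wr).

  I1 | 1 | 2 | 4 | 5
  I2 | 2 | 6 | 7 | 8   RAW R2: wait I1 write@5
  I3 | 6 | 7 | 15 | 16   WAW R2: wait I1 write@5
  I4 | 17 | 18 | 26 | 27   struct: DIV busy until I3 writes@16
  I5 | 18 | 19 | 21 | 22
  I6 | 28 | 29 | 37 | 38   struct: DIV busy until I4 writes@27
  I7 | 29 | 30 | 32 | 33
  I8 | 30 | 39 | 43 | 44   RAW R0: wait I6 write@38

I3 = (6, 7, 15, 16)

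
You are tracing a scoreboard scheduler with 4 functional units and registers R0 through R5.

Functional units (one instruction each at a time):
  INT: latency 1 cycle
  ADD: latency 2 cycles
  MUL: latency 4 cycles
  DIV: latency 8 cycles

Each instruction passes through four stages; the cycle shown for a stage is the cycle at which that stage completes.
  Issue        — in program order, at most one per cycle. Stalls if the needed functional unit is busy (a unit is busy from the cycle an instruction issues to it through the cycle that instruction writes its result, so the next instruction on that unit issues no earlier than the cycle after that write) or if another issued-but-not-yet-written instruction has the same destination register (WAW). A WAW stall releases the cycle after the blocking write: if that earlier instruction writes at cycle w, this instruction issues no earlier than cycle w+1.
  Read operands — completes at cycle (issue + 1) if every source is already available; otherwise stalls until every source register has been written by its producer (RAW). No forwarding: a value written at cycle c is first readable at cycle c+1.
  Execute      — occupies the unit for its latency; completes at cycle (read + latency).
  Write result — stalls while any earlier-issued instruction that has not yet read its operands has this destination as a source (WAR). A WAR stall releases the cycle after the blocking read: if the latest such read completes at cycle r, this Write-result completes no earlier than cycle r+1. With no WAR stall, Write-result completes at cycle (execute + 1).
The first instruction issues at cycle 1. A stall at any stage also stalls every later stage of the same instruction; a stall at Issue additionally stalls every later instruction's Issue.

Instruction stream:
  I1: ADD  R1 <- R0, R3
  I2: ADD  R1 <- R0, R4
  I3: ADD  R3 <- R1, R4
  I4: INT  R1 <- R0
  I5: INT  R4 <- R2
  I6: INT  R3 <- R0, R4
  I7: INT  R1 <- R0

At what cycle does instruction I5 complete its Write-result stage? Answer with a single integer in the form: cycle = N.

cycle = 19

1) issue 1, read 2, done 4, write 5
2) issue 6, read 7, done 9, write 10  <struct: ADD busy until I1 writes@5>
3) issue 11, read 12, done 14, write 15  <struct: ADD busy until I2 writes@10>
4) issue 12, read 13, done 14, write 15
5) issue 16, read 17, done 18, write 19  <struct: INT busy until I4 writes@15>
6) issue 20, read 21, done 22, write 23  <struct: INT busy until I5 writes@19>
7) issue 24, read 25, done 26, write 27  <struct: INT busy until I6 writes@23>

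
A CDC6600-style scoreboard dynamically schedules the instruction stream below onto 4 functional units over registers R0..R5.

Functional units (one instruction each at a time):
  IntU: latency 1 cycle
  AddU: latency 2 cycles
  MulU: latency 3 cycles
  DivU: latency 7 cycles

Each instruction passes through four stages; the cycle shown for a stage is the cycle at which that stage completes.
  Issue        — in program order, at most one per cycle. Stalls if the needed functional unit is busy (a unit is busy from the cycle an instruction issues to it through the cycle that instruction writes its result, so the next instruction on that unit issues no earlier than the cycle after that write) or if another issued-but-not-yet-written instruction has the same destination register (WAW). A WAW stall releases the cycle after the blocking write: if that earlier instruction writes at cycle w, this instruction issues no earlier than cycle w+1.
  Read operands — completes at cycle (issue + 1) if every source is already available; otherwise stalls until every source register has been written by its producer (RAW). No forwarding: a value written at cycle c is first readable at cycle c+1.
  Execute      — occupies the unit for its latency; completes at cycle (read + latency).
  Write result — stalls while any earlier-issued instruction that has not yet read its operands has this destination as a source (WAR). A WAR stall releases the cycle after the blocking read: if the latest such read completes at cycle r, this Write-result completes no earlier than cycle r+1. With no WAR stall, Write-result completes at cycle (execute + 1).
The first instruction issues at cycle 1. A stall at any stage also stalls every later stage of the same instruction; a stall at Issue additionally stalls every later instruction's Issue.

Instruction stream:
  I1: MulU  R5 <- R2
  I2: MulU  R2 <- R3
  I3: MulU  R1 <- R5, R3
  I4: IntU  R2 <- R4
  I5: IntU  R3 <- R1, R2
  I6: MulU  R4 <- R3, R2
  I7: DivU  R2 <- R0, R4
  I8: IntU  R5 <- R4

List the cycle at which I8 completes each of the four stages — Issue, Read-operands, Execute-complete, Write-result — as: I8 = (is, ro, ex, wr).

I8 = (22, 27, 28, 29)

t=1  I1→MulU
t=2  I1 RO
t=5  I1 EX
t=6  I1 WR R5
t=7  I2→MulU
t=8  I2 RO
t=11  I2 EX
t=12  I2 WR R2
t=13  I3→MulU
t=14  I3 RO; I4→IntU
t=15  I4 RO
t=16  I4 EX
t=17  I3 EX; I4 WR R2
t=18  I3 WR R1; I5→IntU
t=19  I5 RO; I6→MulU
t=20  I5 EX; I7→DivU
t=21  I5 WR R3
t=22  I6 RO; I8→IntU
t=25  I6 EX
t=26  I6 WR R4
t=27  I7 RO; I8 RO
t=28  I8 EX
t=29  I8 WR R5
t=34  I7 EX
t=35  I7 WR R2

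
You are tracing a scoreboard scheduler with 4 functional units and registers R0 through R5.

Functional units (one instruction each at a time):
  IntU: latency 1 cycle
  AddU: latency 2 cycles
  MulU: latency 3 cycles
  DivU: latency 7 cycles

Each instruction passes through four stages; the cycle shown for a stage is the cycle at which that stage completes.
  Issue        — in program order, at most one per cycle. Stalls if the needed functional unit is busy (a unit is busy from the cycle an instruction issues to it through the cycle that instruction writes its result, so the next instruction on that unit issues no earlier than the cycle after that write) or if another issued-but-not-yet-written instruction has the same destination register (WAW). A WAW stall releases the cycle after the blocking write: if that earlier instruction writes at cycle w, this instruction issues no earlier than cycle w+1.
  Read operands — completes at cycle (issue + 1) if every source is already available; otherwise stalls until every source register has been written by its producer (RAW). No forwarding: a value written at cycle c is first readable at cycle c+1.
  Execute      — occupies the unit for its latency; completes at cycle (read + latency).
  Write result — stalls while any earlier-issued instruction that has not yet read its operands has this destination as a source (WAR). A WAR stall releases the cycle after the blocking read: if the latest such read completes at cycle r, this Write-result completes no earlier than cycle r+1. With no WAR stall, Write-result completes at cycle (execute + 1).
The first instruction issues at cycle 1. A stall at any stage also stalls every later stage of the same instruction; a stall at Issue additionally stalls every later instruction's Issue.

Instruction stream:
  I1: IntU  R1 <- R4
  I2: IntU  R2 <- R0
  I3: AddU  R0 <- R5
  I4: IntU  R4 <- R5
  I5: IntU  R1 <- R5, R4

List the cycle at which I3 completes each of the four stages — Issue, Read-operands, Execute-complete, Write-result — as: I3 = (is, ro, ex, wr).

I3 = (6, 7, 9, 10)

[1] I1 dispatched to IntU
[2] I1 operands ready
[3] I1 complete
[4] R1←I1
[5] I2 dispatched to IntU
[6] I2 operands ready | I3 dispatched to AddU
[7] I2 complete | I3 operands ready
[8] R2←I2
[9] I3 complete | I4 dispatched to IntU
[10] R0←I3 | I4 operands ready
[11] I4 complete
[12] R4←I4
[13] I5 dispatched to IntU
[14] I5 operands ready
[15] I5 complete
[16] R1←I5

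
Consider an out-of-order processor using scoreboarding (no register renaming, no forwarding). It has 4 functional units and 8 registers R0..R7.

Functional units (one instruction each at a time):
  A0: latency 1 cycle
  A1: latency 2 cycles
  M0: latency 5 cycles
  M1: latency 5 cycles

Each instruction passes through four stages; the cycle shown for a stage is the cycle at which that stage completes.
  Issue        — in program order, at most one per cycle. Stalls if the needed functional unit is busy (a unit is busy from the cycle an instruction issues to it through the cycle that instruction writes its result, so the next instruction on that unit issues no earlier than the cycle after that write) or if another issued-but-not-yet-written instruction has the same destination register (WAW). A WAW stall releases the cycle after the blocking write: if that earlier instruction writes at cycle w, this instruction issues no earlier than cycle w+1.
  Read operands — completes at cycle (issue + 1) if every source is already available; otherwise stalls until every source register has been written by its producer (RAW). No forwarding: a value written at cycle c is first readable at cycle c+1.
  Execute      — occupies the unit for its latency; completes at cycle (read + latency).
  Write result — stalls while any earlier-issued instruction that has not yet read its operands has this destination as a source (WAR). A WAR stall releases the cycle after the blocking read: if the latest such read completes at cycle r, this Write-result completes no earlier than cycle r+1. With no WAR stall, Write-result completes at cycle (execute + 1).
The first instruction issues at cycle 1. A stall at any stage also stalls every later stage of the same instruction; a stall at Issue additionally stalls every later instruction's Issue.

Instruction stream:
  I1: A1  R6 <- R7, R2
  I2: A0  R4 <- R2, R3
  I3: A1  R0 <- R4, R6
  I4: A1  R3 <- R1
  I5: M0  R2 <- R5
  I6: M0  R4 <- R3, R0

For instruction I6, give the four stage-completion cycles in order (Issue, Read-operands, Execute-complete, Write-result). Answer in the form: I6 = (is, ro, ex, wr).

cycle 1: I1 issues→A1
cycle 2: I1 reads · I2 issues→A0
cycle 3: I2 reads
cycle 4: I1 exec-done · I2 exec-done
cycle 5: I1 writes R6 · I2 writes R4
cycle 6: I3 issues→A1
cycle 7: I3 reads
cycle 9: I3 exec-done
cycle 10: I3 writes R0
cycle 11: I4 issues→A1
cycle 12: I4 reads · I5 issues→M0
cycle 13: I5 reads
cycle 14: I4 exec-done
cycle 15: I4 writes R3
cycle 18: I5 exec-done
cycle 19: I5 writes R2
cycle 20: I6 issues→M0
cycle 21: I6 reads
cycle 26: I6 exec-done
cycle 27: I6 writes R4

I6 = (20, 21, 26, 27)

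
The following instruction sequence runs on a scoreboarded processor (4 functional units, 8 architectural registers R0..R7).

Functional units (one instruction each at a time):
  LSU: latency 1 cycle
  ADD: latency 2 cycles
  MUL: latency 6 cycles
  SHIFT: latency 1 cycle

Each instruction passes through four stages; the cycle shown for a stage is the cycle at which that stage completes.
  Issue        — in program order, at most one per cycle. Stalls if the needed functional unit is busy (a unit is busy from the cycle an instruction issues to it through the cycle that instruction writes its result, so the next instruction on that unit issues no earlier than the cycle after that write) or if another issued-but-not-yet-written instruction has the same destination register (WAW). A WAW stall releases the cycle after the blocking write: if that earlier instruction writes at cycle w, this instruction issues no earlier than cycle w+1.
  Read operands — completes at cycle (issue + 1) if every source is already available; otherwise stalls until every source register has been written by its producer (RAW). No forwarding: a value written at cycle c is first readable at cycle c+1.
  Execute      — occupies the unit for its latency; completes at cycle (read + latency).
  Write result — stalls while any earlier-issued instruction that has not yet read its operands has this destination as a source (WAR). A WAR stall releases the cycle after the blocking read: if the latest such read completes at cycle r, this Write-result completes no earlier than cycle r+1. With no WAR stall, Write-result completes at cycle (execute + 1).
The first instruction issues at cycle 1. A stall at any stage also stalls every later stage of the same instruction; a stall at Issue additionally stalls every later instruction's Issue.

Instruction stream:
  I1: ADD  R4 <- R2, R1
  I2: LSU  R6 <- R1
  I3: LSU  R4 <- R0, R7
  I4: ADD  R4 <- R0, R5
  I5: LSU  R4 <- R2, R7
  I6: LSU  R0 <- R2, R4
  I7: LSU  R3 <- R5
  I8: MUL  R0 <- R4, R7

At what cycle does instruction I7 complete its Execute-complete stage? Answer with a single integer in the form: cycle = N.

c1: I1 dispatched to ADD
c2: I1 operands ready | I2 dispatched to LSU
c3: I2 operands ready
c4: I1 complete | I2 complete
c5: R4←I1 | R6←I2
c6: I3 dispatched to LSU
c7: I3 operands ready
c8: I3 complete
c9: R4←I3
c10: I4 dispatched to ADD
c11: I4 operands ready
c13: I4 complete
c14: R4←I4
c15: I5 dispatched to LSU
c16: I5 operands ready
c17: I5 complete
c18: R4←I5
c19: I6 dispatched to LSU
c20: I6 operands ready
c21: I6 complete
c22: R0←I6
c23: I7 dispatched to LSU
c24: I7 operands ready | I8 dispatched to MUL
c25: I7 complete | I8 operands ready
c26: R3←I7
c31: I8 complete
c32: R0←I8

cycle = 25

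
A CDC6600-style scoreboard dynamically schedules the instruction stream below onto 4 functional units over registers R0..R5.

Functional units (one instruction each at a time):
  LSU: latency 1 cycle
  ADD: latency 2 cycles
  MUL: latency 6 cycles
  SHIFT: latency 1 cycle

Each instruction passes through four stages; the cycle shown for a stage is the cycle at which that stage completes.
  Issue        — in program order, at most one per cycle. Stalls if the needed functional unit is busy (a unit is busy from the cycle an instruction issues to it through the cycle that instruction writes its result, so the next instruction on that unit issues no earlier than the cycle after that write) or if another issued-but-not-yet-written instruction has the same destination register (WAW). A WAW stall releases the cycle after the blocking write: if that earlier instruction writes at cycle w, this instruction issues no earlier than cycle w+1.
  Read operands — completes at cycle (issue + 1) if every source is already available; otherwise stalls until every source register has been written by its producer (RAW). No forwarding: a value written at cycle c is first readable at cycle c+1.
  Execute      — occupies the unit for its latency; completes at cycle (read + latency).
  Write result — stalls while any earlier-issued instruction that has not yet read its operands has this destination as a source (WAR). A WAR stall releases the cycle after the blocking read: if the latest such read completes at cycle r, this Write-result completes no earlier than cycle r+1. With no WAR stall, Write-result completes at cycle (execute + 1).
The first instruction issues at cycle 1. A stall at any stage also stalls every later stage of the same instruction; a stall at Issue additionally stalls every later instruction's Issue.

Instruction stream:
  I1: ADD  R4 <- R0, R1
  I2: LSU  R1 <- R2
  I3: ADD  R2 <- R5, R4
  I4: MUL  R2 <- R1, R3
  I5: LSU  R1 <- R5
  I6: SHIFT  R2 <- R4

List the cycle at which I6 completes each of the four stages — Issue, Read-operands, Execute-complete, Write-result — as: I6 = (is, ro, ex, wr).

I6 = (20, 21, 22, 23)

[1] I1 dispatched to ADD
[2] I1 operands ready | I2 dispatched to LSU
[3] I2 operands ready
[4] I1 complete | I2 complete
[5] R4←I1 | R1←I2
[6] I3 dispatched to ADD
[7] I3 operands ready
[9] I3 complete
[10] R2←I3
[11] I4 dispatched to MUL
[12] I4 operands ready | I5 dispatched to LSU
[13] I5 operands ready
[14] I5 complete
[15] R1←I5
[18] I4 complete
[19] R2←I4
[20] I6 dispatched to SHIFT
[21] I6 operands ready
[22] I6 complete
[23] R2←I6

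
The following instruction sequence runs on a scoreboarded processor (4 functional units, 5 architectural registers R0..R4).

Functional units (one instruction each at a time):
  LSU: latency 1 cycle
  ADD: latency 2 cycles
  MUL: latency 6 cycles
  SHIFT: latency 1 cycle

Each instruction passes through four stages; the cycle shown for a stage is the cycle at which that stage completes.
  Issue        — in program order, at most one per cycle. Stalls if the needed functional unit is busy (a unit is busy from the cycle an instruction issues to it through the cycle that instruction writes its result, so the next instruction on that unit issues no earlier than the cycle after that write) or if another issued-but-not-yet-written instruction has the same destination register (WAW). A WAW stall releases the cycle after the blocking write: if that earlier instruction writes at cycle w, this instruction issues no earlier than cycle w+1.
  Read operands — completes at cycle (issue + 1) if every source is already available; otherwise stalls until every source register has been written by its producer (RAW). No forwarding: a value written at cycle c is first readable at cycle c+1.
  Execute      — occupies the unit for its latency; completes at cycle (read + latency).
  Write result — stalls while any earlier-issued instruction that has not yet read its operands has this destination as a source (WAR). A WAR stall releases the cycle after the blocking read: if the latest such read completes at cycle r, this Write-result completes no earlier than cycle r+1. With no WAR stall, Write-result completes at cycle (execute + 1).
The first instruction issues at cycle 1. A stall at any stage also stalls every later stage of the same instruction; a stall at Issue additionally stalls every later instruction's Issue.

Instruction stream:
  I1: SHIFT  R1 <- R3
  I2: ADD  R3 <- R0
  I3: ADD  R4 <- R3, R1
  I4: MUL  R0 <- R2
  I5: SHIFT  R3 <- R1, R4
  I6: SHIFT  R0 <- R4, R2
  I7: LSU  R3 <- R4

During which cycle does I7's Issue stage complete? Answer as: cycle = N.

cycle 1: I1 dispatched to SHIFT
cycle 2: I1 operands ready · I2 dispatched to ADD
cycle 3: I1 complete · I2 operands ready
cycle 4: R1←I1
cycle 5: I2 complete
cycle 6: R3←I2
cycle 7: I3 dispatched to ADD
cycle 8: I3 operands ready · I4 dispatched to MUL
cycle 9: I4 operands ready · I5 dispatched to SHIFT
cycle 10: I3 complete
cycle 11: R4←I3
cycle 12: I5 operands ready
cycle 13: I5 complete
cycle 14: R3←I5
cycle 15: I4 complete
cycle 16: R0←I4
cycle 17: I6 dispatched to SHIFT
cycle 18: I6 operands ready · I7 dispatched to LSU
cycle 19: I6 complete · I7 operands ready
cycle 20: R0←I6 · I7 complete
cycle 21: R3←I7

cycle = 18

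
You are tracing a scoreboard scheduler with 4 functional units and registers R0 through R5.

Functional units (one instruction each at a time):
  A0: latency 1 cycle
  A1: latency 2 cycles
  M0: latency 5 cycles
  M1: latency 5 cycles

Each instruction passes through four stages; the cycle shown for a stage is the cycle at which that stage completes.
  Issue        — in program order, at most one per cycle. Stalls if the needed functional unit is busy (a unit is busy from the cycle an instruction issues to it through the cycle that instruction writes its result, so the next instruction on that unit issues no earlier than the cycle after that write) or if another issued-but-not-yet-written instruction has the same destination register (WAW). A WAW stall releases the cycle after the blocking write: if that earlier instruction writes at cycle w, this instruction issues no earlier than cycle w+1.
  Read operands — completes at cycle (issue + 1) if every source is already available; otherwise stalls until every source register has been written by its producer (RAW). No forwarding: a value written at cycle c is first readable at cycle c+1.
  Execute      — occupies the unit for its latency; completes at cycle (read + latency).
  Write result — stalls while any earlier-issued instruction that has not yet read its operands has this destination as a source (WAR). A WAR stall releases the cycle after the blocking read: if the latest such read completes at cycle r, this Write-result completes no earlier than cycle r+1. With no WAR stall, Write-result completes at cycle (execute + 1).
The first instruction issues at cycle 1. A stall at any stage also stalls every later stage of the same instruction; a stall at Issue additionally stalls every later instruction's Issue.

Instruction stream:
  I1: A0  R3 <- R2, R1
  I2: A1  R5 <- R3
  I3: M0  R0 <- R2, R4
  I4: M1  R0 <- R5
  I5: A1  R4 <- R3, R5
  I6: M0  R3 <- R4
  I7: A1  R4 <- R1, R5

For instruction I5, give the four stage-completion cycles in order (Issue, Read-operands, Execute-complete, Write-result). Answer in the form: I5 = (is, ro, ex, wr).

t=1  I1 issues→A0
t=2  I1 reads; I2 issues→A1
t=3  I1 exec-done; I3 issues→M0
t=4  I1 writes R3; I3 reads
t=5  I2 reads
t=7  I2 exec-done
t=8  I2 writes R5
t=9  I3 exec-done
t=10  I3 writes R0
t=11  I4 issues→M1
t=12  I4 reads; I5 issues→A1
t=13  I5 reads; I6 issues→M0
t=15  I5 exec-done
t=16  I5 writes R4
t=17  I4 exec-done; I6 reads; I7 issues→A1
t=18  I4 writes R0; I7 reads
t=20  I7 exec-done
t=21  I7 writes R4
t=22  I6 exec-done
t=23  I6 writes R3

I5 = (12, 13, 15, 16)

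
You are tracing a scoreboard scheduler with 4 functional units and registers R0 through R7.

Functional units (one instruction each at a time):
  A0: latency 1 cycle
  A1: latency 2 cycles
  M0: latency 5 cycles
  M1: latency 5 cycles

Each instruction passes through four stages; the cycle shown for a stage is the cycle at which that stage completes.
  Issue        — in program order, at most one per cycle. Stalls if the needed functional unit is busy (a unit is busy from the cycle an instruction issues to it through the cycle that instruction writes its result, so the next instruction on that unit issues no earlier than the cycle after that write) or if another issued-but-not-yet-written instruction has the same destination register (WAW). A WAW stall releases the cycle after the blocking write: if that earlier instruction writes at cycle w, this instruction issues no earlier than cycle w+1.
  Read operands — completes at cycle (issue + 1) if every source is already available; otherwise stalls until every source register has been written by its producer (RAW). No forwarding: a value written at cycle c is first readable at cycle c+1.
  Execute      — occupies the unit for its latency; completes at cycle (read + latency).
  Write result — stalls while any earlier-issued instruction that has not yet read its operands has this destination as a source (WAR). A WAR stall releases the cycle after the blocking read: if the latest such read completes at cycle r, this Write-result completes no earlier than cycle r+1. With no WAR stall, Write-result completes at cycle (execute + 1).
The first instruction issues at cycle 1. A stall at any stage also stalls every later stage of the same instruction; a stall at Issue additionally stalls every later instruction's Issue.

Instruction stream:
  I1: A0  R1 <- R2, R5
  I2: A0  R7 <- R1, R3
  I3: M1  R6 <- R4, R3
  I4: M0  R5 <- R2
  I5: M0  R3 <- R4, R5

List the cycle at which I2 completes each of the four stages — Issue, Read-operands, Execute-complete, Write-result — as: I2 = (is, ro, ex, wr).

I2 = (5, 6, 7, 8)

  I1 | 1 | 2 | 3 | 4
  I2 | 5 | 6 | 7 | 8   struct: A0 busy until I1 writes@4
  I3 | 6 | 7 | 12 | 13
  I4 | 7 | 8 | 13 | 14
  I5 | 15 | 16 | 21 | 22   struct: M0 busy until I4 writes@14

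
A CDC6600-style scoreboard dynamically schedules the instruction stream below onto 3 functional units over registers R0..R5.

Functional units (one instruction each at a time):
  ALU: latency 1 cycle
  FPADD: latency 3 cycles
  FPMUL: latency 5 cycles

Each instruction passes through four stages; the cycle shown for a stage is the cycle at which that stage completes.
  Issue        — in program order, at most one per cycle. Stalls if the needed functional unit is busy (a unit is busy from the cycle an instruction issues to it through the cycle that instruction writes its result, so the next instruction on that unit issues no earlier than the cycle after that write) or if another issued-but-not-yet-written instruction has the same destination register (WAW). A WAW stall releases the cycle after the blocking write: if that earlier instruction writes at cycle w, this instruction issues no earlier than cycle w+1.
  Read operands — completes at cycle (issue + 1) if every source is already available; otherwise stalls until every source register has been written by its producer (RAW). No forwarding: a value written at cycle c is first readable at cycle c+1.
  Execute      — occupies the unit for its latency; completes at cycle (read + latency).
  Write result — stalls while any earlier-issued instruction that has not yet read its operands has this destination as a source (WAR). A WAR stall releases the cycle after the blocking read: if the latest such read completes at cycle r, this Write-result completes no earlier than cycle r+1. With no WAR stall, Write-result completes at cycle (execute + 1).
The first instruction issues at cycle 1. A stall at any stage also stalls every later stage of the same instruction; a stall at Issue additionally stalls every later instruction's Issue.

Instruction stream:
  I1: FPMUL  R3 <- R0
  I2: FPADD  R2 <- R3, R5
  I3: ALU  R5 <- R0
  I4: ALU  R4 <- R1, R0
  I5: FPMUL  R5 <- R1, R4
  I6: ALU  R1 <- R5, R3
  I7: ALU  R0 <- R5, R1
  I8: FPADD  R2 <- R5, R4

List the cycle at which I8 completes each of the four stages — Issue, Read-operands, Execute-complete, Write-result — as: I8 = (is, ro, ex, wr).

I8 = (26, 27, 30, 31)

[I1] 1/2/7/8
[I2] 2/9/12/13  (RAW R3: wait I1 write@8)
[I3] 3/4/5/10  (WAR R5: wait I2 read@9)
[I4] 11/12/13/14  (struct: ALU busy until I3 writes@10)
[I5] 12/15/20/21  (RAW R4: wait I4 write@14)
[I6] 15/22/23/24  (struct: ALU busy until I4 writes@14; RAW R5: wait I5 write@21)
[I7] 25/26/27/28  (struct: ALU busy until I6 writes@24)
[I8] 26/27/30/31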